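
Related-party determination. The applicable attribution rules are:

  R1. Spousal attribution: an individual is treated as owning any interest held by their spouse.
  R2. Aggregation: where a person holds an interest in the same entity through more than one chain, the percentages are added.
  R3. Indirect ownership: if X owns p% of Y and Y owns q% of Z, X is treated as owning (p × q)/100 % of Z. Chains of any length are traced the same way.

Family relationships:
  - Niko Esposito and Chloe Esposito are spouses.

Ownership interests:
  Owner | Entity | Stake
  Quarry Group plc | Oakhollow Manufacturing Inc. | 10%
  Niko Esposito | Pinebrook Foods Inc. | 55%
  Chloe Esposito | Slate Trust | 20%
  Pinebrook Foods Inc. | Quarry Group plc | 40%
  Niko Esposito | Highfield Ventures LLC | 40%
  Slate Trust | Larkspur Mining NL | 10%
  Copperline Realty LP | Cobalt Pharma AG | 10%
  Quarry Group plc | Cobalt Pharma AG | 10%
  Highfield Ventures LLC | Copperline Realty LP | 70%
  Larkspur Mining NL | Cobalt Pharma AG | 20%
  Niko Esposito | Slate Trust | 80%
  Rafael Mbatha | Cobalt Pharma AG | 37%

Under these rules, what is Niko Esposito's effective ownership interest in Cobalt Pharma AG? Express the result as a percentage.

7%

By spousal attribution (R1), Niko Esposito is treated as also owning Chloe Esposito's interest in Slate Trust, giving 80% + 20% = 100%.
Chain via Pinebrook Foods Inc. → Quarry Group plc (R3): 55% × 40% × 10% = 2.2% of Cobalt Pharma AG.
Chain via Highfield Ventures LLC → Copperline Realty LP (R3): 40% × 70% × 10% = 2.8% of Cobalt Pharma AG.
Chain via Slate Trust → Larkspur Mining NL (R3): 100% × 10% × 20% = 2% of Cobalt Pharma AG.
Aggregating (R2): 2.2% + 2.8% + 2% = 7%.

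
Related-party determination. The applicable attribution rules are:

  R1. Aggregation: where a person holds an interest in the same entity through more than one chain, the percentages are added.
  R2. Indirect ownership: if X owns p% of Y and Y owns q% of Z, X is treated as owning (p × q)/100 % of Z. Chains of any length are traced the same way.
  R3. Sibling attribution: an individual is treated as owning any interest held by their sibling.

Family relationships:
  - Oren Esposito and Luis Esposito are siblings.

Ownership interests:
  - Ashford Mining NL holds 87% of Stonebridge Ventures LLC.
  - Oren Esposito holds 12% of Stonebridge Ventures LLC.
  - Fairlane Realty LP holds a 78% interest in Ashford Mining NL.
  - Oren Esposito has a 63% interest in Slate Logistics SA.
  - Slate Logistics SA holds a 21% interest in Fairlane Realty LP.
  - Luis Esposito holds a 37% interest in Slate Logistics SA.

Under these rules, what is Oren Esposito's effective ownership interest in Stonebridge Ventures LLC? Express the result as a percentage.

By sibling attribution (R3), Oren Esposito is treated as also owning Luis Esposito's interest in Slate Logistics SA, giving 63% + 37% = 100%.
Chain via Slate Logistics SA → Fairlane Realty LP → Ashford Mining NL (R2): 100% × 21% × 78% × 87% = 14.2506% of Stonebridge Ventures LLC.
Direct interest in Stonebridge Ventures LLC: 12%.
Aggregating (R1): 14.2506% + 12% = 26.2506%.

26.2506%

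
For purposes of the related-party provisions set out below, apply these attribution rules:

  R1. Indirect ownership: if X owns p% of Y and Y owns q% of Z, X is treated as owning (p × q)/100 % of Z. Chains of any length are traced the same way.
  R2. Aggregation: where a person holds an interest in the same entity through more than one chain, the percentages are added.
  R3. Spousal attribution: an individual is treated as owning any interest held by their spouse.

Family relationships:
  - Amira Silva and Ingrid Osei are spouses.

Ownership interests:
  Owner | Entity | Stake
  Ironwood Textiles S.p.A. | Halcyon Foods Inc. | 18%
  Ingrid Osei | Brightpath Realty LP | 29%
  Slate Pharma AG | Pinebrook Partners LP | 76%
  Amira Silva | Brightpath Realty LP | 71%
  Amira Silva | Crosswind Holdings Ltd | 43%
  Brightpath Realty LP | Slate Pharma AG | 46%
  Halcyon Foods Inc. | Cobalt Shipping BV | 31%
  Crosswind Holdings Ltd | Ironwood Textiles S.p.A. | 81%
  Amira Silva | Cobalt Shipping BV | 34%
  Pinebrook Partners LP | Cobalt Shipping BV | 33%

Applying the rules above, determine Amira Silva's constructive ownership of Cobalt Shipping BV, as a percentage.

By spousal attribution (R3), Amira Silva is treated as also owning Ingrid Osei's interest in Brightpath Realty LP, giving 71% + 29% = 100%.
Chain via Crosswind Holdings Ltd → Ironwood Textiles S.p.A. → Halcyon Foods Inc. (R1): 43% × 81% × 18% × 31% = 1.943514% of Cobalt Shipping BV.
Chain via Brightpath Realty LP → Slate Pharma AG → Pinebrook Partners LP (R1): 100% × 46% × 76% × 33% = 11.5368% of Cobalt Shipping BV.
Direct interest in Cobalt Shipping BV: 34%.
Aggregating (R2): 1.943514% + 11.5368% + 34% = 47.480314%.

47.480314%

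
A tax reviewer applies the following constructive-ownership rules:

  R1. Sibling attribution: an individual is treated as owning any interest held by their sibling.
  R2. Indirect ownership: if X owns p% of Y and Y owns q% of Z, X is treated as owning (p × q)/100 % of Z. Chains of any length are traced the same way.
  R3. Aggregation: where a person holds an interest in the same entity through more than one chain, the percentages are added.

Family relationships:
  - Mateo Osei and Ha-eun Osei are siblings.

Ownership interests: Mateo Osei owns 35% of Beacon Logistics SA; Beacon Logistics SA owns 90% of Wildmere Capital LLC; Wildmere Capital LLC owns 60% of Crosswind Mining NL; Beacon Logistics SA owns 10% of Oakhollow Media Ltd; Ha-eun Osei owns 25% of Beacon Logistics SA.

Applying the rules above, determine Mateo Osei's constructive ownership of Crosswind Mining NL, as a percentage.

32.4%

By sibling attribution (R1), Mateo Osei is treated as also owning Ha-eun Osei's interest in Beacon Logistics SA, giving 35% + 25% = 60%.
Chain via Beacon Logistics SA → Wildmere Capital LLC (R2): 60% × 90% × 60% = 32.4% of Crosswind Mining NL.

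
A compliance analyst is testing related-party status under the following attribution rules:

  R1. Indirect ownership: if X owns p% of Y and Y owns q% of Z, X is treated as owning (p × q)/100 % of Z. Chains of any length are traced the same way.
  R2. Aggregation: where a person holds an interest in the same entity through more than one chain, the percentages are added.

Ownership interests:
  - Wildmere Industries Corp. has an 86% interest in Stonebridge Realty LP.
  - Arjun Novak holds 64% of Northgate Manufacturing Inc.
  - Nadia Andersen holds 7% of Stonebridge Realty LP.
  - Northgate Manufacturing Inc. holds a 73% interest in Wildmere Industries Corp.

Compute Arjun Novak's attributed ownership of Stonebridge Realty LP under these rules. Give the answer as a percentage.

40.1792%

Chain via Northgate Manufacturing Inc. → Wildmere Industries Corp. (R1): 64% × 73% × 86% = 40.1792% of Stonebridge Realty LP.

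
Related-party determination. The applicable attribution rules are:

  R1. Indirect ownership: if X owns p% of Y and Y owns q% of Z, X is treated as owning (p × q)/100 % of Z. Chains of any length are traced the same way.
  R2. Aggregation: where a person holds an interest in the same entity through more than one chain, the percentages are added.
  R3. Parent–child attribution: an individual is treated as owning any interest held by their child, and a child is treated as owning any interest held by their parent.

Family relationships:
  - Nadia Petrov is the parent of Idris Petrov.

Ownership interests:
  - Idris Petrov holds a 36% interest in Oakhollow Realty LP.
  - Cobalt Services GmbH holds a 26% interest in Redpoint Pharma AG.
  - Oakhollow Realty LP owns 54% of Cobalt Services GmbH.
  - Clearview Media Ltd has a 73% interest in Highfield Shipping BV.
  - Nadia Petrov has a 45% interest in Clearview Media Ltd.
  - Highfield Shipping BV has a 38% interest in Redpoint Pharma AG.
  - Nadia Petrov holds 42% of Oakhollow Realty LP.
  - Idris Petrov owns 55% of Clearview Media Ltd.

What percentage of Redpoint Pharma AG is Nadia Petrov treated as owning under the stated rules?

38.6912%

By parent–child attribution (R3), Nadia Petrov is treated as also owning Idris Petrov's interest in Clearview Media Ltd, giving 45% + 55% = 100%.
By parent–child attribution (R3), Nadia Petrov is treated as also owning Idris Petrov's interest in Oakhollow Realty LP, giving 42% + 36% = 78%.
Chain via Clearview Media Ltd → Highfield Shipping BV (R1): 100% × 73% × 38% = 27.74% of Redpoint Pharma AG.
Chain via Oakhollow Realty LP → Cobalt Services GmbH (R1): 78% × 54% × 26% = 10.9512% of Redpoint Pharma AG.
Aggregating (R2): 27.74% + 10.9512% = 38.6912%.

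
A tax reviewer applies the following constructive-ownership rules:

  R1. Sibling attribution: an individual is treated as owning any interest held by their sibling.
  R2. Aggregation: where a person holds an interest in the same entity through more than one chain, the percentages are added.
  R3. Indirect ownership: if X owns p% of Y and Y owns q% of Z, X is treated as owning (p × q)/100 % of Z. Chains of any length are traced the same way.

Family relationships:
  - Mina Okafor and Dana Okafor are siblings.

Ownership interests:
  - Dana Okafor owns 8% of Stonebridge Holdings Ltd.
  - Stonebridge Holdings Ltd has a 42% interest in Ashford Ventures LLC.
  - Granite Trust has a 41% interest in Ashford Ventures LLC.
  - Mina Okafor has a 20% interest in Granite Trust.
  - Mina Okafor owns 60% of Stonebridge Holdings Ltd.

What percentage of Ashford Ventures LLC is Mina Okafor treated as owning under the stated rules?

By sibling attribution (R1), Mina Okafor is treated as also owning Dana Okafor's interest in Stonebridge Holdings Ltd, giving 60% + 8% = 68%.
Chain via Granite Trust (R3): 20% × 41% = 8.2% of Ashford Ventures LLC.
Chain via Stonebridge Holdings Ltd (R3): 68% × 42% = 28.56% of Ashford Ventures LLC.
Aggregating (R2): 8.2% + 28.56% = 36.76%.

36.76%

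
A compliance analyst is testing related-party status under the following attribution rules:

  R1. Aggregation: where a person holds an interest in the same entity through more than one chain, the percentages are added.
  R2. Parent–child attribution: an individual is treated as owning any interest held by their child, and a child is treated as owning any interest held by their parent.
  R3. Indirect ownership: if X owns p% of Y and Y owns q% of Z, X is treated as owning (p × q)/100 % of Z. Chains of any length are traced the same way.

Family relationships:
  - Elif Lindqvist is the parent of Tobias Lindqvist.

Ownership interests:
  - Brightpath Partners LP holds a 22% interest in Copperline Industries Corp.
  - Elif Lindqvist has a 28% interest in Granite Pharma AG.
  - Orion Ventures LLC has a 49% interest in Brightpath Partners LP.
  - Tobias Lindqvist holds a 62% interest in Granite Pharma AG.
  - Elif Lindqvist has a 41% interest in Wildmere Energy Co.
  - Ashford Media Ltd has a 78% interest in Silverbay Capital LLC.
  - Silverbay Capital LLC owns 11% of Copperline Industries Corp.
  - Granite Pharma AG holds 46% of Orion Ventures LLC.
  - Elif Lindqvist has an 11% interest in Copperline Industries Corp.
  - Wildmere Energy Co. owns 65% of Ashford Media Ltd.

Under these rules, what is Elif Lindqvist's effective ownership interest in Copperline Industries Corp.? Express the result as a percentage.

17.74949%

By parent–child attribution (R2), Elif Lindqvist is treated as also owning Tobias Lindqvist's interest in Granite Pharma AG, giving 28% + 62% = 90%.
Chain via Granite Pharma AG → Orion Ventures LLC → Brightpath Partners LP (R3): 90% × 46% × 49% × 22% = 4.46292% of Copperline Industries Corp.
Chain via Wildmere Energy Co. → Ashford Media Ltd → Silverbay Capital LLC (R3): 41% × 65% × 78% × 11% = 2.28657% of Copperline Industries Corp.
Direct interest in Copperline Industries Corp: 11%.
Aggregating (R1): 4.46292% + 2.28657% + 11% = 17.74949%.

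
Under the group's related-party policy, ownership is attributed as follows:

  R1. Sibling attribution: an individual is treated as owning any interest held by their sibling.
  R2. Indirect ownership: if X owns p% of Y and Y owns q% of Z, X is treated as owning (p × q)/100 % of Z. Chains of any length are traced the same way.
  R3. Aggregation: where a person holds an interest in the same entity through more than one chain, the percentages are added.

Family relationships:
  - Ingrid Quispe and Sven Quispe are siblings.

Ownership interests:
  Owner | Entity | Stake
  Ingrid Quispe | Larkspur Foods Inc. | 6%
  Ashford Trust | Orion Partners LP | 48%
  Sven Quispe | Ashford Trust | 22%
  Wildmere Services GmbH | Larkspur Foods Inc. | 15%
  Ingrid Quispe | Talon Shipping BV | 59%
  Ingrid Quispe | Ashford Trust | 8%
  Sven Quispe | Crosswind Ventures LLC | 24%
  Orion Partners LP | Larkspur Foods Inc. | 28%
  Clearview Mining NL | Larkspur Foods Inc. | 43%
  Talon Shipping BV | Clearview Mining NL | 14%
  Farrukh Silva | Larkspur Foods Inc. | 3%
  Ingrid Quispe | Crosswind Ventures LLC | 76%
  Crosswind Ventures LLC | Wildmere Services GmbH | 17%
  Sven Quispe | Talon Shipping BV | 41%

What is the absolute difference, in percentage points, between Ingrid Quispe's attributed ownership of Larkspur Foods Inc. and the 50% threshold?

By sibling attribution (R1), Ingrid Quispe is treated as also owning Sven Quispe's interest in Talon Shipping BV, giving 59% + 41% = 100%.
By sibling attribution (R1), Ingrid Quispe is treated as also owning Sven Quispe's interest in Ashford Trust, giving 8% + 22% = 30%.
By sibling attribution (R1), Ingrid Quispe is treated as also owning Sven Quispe's interest in Crosswind Ventures LLC, giving 76% + 24% = 100%.
Chain via Talon Shipping BV → Clearview Mining NL (R2): 100% × 14% × 43% = 6.02% of Larkspur Foods Inc.
Chain via Ashford Trust → Orion Partners LP (R2): 30% × 48% × 28% = 4.032% of Larkspur Foods Inc.
Chain via Crosswind Ventures LLC → Wildmere Services GmbH (R2): 100% × 17% × 15% = 2.55% of Larkspur Foods Inc.
Direct interest in Larkspur Foods Inc: 6%.
Aggregating (R3): 6.02% + 4.032% + 2.55% + 6% = 18.602%.
18.602% falls short of the 50% threshold by 31.398 percentage points.

31.398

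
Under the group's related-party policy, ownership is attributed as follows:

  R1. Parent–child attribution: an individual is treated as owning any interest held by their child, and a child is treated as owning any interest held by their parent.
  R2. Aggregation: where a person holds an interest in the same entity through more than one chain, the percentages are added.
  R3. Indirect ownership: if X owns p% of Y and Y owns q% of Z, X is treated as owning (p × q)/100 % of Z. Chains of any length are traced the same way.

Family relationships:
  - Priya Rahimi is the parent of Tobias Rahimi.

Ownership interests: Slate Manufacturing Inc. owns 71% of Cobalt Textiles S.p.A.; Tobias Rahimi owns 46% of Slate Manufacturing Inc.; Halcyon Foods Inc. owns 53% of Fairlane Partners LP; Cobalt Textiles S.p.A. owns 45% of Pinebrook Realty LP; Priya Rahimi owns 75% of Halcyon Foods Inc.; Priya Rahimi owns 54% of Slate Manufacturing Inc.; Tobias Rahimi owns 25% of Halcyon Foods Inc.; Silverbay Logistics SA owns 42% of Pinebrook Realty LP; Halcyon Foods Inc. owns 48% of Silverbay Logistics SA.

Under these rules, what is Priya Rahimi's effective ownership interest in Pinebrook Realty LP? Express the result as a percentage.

By parent–child attribution (R1), Priya Rahimi is treated as also owning Tobias Rahimi's interest in Slate Manufacturing Inc, giving 54% + 46% = 100%.
By parent–child attribution (R1), Priya Rahimi is treated as also owning Tobias Rahimi's interest in Halcyon Foods Inc, giving 75% + 25% = 100%.
Chain via Slate Manufacturing Inc. → Cobalt Textiles S.p.A. (R3): 100% × 71% × 45% = 31.95% of Pinebrook Realty LP.
Chain via Halcyon Foods Inc. → Silverbay Logistics SA (R3): 100% × 48% × 42% = 20.16% of Pinebrook Realty LP.
Aggregating (R2): 31.95% + 20.16% = 52.11%.

52.11%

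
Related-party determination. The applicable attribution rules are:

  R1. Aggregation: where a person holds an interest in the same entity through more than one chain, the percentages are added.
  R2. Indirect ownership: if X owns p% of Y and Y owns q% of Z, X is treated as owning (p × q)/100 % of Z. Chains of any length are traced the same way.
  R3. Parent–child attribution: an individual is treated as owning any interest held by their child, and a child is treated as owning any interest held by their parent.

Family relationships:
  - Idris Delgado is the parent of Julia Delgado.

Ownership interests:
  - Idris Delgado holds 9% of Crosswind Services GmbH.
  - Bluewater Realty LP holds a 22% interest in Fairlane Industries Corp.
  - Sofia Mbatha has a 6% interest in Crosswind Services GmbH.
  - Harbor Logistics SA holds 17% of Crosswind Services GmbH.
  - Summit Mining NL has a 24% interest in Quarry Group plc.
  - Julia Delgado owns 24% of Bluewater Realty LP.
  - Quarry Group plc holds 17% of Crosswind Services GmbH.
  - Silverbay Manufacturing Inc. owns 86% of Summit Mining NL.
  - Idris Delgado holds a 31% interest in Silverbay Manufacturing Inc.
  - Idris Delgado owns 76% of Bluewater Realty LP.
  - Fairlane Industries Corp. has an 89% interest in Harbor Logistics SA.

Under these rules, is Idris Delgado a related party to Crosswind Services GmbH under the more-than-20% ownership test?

By parent–child attribution (R3), Idris Delgado is treated as also owning Julia Delgado's interest in Bluewater Realty LP, giving 76% + 24% = 100%.
Chain via Bluewater Realty LP → Fairlane Industries Corp. → Harbor Logistics SA (R2): 100% × 22% × 89% × 17% = 3.3286% of Crosswind Services GmbH.
Chain via Silverbay Manufacturing Inc. → Summit Mining NL → Quarry Group plc (R2): 31% × 86% × 24% × 17% = 1.087728% of Crosswind Services GmbH.
Direct interest in Crosswind Services GmbH: 9%.
Aggregating (R1): 3.3286% + 1.087728% + 9% = 13.416328%.
13.416328% does not exceed the 20% threshold, so Idris is not a related party to Crosswind Services GmbH.

No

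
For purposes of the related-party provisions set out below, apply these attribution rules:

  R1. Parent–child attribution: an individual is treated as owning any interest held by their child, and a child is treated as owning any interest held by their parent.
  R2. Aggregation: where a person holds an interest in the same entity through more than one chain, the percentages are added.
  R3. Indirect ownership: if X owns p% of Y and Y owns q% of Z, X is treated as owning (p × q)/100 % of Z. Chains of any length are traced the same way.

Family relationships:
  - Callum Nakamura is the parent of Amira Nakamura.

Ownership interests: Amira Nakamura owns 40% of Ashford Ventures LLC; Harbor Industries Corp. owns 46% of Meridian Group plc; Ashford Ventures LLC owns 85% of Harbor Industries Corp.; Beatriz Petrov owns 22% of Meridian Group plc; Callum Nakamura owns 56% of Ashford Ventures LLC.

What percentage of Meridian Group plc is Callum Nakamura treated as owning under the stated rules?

37.536%

By parent–child attribution (R1), Callum Nakamura is treated as also owning Amira Nakamura's interest in Ashford Ventures LLC, giving 56% + 40% = 96%.
Chain via Ashford Ventures LLC → Harbor Industries Corp. (R3): 96% × 85% × 46% = 37.536% of Meridian Group plc.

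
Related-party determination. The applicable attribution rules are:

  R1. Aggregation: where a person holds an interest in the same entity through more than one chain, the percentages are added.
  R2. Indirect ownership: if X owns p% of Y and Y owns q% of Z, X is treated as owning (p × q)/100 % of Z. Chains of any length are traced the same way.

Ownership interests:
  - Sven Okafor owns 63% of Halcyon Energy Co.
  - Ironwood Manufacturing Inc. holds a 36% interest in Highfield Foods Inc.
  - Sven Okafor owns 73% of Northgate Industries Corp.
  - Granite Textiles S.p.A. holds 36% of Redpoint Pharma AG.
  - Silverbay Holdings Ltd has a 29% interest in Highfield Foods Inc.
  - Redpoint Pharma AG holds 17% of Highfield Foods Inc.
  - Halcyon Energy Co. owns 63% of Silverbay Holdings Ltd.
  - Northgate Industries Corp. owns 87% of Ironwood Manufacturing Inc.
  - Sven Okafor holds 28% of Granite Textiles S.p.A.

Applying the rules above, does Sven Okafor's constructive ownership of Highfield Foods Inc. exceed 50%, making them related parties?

Chain via Granite Textiles S.p.A. → Redpoint Pharma AG (R2): 28% × 36% × 17% = 1.7136% of Highfield Foods Inc.
Chain via Halcyon Energy Co. → Silverbay Holdings Ltd (R2): 63% × 63% × 29% = 11.5101% of Highfield Foods Inc.
Chain via Northgate Industries Corp. → Ironwood Manufacturing Inc. (R2): 73% × 87% × 36% = 22.8636% of Highfield Foods Inc.
Aggregating (R1): 1.7136% + 11.5101% + 22.8636% = 36.0873%.
36.0873% does not exceed the 50% threshold, so Sven is not a related party to Highfield Foods Inc.

No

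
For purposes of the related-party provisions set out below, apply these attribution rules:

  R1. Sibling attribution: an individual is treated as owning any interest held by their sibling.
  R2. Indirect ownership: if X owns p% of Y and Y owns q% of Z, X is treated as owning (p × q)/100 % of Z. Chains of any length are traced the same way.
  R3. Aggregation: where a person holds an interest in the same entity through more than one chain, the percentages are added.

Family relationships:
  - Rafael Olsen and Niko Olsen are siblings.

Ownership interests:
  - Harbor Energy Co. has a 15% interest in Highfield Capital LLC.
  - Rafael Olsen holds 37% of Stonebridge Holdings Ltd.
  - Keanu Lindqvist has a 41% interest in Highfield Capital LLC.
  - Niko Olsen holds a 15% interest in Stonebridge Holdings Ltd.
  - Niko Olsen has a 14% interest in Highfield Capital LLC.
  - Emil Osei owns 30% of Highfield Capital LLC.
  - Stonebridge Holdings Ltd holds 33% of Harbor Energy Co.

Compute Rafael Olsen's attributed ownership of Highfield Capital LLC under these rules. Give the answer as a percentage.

16.574%

By sibling attribution (R1), Rafael Olsen is treated as also owning Niko Olsen's interest in Stonebridge Holdings Ltd, giving 37% + 15% = 52%.
By sibling attribution (R1), Rafael Olsen is treated as owning Niko Olsen's 14% interest in Highfield Capital LLC.
Chain via Stonebridge Holdings Ltd → Harbor Energy Co. (R2): 52% × 33% × 15% = 2.574% of Highfield Capital LLC.
Direct interest in Highfield Capital LLC: 14%.
Aggregating (R3): 2.574% + 14% = 16.574%.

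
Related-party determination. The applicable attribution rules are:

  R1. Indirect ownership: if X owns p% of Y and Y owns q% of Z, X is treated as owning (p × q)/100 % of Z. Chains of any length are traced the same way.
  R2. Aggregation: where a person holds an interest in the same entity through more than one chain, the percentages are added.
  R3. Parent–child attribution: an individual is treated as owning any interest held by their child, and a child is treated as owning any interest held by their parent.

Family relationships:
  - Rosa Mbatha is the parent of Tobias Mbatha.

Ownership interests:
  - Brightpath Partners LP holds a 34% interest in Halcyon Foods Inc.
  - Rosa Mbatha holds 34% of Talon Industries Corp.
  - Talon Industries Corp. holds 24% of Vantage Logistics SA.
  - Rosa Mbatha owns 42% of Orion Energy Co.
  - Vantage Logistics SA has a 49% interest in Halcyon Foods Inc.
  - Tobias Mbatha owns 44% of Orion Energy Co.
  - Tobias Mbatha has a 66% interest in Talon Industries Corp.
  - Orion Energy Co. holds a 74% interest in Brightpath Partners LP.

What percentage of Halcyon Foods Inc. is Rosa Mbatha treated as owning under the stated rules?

33.3976%

By parent–child attribution (R3), Rosa Mbatha is treated as also owning Tobias Mbatha's interest in Talon Industries Corp, giving 34% + 66% = 100%.
By parent–child attribution (R3), Rosa Mbatha is treated as also owning Tobias Mbatha's interest in Orion Energy Co, giving 42% + 44% = 86%.
Chain via Talon Industries Corp. → Vantage Logistics SA (R1): 100% × 24% × 49% = 11.76% of Halcyon Foods Inc.
Chain via Orion Energy Co. → Brightpath Partners LP (R1): 86% × 74% × 34% = 21.6376% of Halcyon Foods Inc.
Aggregating (R2): 11.76% + 21.6376% = 33.3976%.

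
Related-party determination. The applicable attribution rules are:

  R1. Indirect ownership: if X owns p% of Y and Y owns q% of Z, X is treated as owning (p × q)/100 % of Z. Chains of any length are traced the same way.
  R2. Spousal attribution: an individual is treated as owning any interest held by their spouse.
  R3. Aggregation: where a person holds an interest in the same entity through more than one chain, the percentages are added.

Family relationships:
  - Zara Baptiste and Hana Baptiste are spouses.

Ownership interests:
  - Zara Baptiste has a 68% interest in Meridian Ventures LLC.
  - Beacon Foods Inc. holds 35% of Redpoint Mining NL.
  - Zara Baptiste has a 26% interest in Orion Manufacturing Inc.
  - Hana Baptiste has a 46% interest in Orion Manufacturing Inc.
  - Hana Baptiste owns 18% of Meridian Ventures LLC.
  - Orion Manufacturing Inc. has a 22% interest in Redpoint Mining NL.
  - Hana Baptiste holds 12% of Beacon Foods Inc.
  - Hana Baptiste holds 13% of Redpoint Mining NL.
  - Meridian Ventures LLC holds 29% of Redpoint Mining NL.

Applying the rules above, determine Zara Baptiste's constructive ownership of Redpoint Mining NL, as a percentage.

By spousal attribution (R2), Zara Baptiste is treated as also owning Hana Baptiste's interest in Meridian Ventures LLC, giving 68% + 18% = 86%.
By spousal attribution (R2), Zara Baptiste is treated as also owning Hana Baptiste's interest in Orion Manufacturing Inc, giving 26% + 46% = 72%.
By spousal attribution (R2), Zara Baptiste is treated as owning Hana Baptiste's 12% interest in Beacon Foods Inc.
By spousal attribution (R2), Zara Baptiste is treated as owning Hana Baptiste's 13% interest in Redpoint Mining NL.
Chain via Meridian Ventures LLC (R1): 86% × 29% = 24.94% of Redpoint Mining NL.
Chain via Orion Manufacturing Inc. (R1): 72% × 22% = 15.84% of Redpoint Mining NL.
Chain via Beacon Foods Inc. (R1): 12% × 35% = 4.2% of Redpoint Mining NL.
Direct interest in Redpoint Mining NL: 13%.
Aggregating (R3): 24.94% + 15.84% + 4.2% + 13% = 57.98%.

57.98%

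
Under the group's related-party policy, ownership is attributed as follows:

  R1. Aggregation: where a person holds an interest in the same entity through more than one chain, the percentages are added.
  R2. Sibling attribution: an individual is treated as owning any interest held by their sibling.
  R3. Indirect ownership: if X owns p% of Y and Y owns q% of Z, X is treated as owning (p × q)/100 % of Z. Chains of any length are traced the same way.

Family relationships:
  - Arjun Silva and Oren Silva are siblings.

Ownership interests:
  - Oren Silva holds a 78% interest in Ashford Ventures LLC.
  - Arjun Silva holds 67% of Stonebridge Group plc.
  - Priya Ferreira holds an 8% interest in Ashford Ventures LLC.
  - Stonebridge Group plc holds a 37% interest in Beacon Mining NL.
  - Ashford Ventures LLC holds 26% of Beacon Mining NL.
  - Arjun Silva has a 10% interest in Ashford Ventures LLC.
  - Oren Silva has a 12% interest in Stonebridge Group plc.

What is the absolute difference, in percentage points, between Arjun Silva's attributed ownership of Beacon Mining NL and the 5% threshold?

By sibling attribution (R2), Arjun Silva is treated as also owning Oren Silva's interest in Ashford Ventures LLC, giving 10% + 78% = 88%.
By sibling attribution (R2), Arjun Silva is treated as also owning Oren Silva's interest in Stonebridge Group plc, giving 67% + 12% = 79%.
Chain via Ashford Ventures LLC (R3): 88% × 26% = 22.88% of Beacon Mining NL.
Chain via Stonebridge Group plc (R3): 79% × 37% = 29.23% of Beacon Mining NL.
Aggregating (R1): 22.88% + 29.23% = 52.11%.
52.11% exceeds the 5% threshold by 47.11 percentage points.

47.11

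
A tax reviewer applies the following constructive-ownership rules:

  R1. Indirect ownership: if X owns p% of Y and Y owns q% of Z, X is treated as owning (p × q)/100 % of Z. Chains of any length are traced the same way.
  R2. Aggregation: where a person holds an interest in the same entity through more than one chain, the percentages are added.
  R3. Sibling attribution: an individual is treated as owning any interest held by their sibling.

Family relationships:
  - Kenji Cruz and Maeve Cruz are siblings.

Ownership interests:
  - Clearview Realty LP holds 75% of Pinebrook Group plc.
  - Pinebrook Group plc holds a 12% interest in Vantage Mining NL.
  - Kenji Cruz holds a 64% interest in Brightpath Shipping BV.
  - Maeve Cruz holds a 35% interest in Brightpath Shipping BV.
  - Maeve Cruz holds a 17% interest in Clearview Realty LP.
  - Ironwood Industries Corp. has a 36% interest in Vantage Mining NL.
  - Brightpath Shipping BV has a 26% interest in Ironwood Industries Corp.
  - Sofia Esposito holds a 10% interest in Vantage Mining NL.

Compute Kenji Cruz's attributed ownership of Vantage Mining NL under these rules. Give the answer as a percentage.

By sibling attribution (R3), Kenji Cruz is treated as also owning Maeve Cruz's interest in Brightpath Shipping BV, giving 64% + 35% = 99%.
By sibling attribution (R3), Kenji Cruz is treated as owning Maeve Cruz's 17% interest in Clearview Realty LP.
Chain via Brightpath Shipping BV → Ironwood Industries Corp. (R1): 99% × 26% × 36% = 9.2664% of Vantage Mining NL.
Chain via Clearview Realty LP → Pinebrook Group plc (R1): 17% × 75% × 12% = 1.53% of Vantage Mining NL.
Aggregating (R2): 9.2664% + 1.53% = 10.7964%.

10.7964%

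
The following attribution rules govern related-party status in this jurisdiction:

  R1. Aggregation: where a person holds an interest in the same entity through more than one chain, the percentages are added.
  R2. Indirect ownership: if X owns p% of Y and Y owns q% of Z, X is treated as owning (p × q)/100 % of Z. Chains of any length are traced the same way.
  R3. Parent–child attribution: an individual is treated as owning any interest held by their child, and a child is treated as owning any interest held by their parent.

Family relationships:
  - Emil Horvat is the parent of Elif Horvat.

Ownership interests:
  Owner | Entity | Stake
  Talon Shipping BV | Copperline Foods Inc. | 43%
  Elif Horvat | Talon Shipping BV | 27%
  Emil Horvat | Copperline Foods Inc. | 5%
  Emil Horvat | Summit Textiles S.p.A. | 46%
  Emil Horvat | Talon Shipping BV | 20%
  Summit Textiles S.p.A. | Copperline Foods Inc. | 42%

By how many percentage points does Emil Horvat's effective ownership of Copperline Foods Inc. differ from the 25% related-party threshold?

By parent–child attribution (R3), Emil Horvat is treated as also owning Elif Horvat's interest in Talon Shipping BV, giving 20% + 27% = 47%.
Chain via Talon Shipping BV (R2): 47% × 43% = 20.21% of Copperline Foods Inc.
Chain via Summit Textiles S.p.A. (R2): 46% × 42% = 19.32% of Copperline Foods Inc.
Direct interest in Copperline Foods Inc: 5%.
Aggregating (R1): 20.21% + 19.32% + 5% = 44.53%.
44.53% exceeds the 25% threshold by 19.53 percentage points.

19.53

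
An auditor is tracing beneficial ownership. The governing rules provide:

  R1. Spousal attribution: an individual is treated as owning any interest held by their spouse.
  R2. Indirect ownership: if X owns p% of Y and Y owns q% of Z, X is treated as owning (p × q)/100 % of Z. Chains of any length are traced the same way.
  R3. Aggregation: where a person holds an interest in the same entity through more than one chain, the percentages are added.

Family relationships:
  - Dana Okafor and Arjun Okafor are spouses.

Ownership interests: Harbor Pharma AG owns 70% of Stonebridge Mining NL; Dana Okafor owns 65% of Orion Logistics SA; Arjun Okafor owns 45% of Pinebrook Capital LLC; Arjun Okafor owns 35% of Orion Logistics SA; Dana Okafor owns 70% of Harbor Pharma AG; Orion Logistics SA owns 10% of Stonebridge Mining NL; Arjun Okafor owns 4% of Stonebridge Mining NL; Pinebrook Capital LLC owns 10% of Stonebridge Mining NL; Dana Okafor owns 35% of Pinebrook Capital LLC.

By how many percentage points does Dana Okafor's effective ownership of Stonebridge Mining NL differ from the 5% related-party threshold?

66

By spousal attribution (R1), Dana Okafor is treated as also owning Arjun Okafor's interest in Pinebrook Capital LLC, giving 35% + 45% = 80%.
By spousal attribution (R1), Dana Okafor is treated as also owning Arjun Okafor's interest in Orion Logistics SA, giving 65% + 35% = 100%.
By spousal attribution (R1), Dana Okafor is treated as owning Arjun Okafor's 4% interest in Stonebridge Mining NL.
Chain via Harbor Pharma AG (R2): 70% × 70% = 49% of Stonebridge Mining NL.
Chain via Pinebrook Capital LLC (R2): 80% × 10% = 8% of Stonebridge Mining NL.
Chain via Orion Logistics SA (R2): 100% × 10% = 10% of Stonebridge Mining NL.
Direct interest in Stonebridge Mining NL: 4%.
Aggregating (R3): 49% + 8% + 10% + 4% = 71%.
71% exceeds the 5% threshold by 66 percentage points.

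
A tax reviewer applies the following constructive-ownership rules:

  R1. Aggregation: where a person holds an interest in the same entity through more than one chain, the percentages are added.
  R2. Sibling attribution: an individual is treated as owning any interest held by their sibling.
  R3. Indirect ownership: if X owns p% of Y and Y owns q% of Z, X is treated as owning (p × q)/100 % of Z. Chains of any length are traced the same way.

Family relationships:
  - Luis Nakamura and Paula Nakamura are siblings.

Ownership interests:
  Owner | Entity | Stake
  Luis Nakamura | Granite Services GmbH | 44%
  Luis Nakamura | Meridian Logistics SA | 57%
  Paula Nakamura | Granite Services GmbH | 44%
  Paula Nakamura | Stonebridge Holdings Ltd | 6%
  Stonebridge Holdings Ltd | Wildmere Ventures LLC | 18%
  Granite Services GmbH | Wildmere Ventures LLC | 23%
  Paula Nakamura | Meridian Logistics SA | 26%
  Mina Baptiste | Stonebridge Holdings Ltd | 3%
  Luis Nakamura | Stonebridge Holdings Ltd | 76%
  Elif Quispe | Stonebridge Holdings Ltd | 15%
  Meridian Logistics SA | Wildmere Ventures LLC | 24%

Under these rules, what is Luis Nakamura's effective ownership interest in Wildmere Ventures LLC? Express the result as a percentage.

54.92%

By sibling attribution (R2), Luis Nakamura is treated as also owning Paula Nakamura's interest in Meridian Logistics SA, giving 57% + 26% = 83%.
By sibling attribution (R2), Luis Nakamura is treated as also owning Paula Nakamura's interest in Granite Services GmbH, giving 44% + 44% = 88%.
By sibling attribution (R2), Luis Nakamura is treated as also owning Paula Nakamura's interest in Stonebridge Holdings Ltd, giving 76% + 6% = 82%.
Chain via Meridian Logistics SA (R3): 83% × 24% = 19.92% of Wildmere Ventures LLC.
Chain via Granite Services GmbH (R3): 88% × 23% = 20.24% of Wildmere Ventures LLC.
Chain via Stonebridge Holdings Ltd (R3): 82% × 18% = 14.76% of Wildmere Ventures LLC.
Aggregating (R1): 19.92% + 20.24% + 14.76% = 54.92%.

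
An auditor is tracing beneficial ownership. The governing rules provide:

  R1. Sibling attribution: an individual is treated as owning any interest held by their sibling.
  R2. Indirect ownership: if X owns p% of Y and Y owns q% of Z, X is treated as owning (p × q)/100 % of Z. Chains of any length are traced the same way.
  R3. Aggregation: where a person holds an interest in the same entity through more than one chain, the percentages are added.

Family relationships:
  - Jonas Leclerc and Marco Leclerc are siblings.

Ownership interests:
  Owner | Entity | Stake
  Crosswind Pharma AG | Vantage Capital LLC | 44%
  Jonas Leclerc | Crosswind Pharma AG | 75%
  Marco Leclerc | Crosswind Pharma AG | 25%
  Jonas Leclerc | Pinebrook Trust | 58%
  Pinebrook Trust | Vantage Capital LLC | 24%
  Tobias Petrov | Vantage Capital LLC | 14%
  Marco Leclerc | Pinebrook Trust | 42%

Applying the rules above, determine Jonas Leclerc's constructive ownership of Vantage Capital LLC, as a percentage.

By sibling attribution (R1), Jonas Leclerc is treated as also owning Marco Leclerc's interest in Crosswind Pharma AG, giving 75% + 25% = 100%.
By sibling attribution (R1), Jonas Leclerc is treated as also owning Marco Leclerc's interest in Pinebrook Trust, giving 58% + 42% = 100%.
Chain via Crosswind Pharma AG (R2): 100% × 44% = 44% of Vantage Capital LLC.
Chain via Pinebrook Trust (R2): 100% × 24% = 24% of Vantage Capital LLC.
Aggregating (R3): 44% + 24% = 68%.

68%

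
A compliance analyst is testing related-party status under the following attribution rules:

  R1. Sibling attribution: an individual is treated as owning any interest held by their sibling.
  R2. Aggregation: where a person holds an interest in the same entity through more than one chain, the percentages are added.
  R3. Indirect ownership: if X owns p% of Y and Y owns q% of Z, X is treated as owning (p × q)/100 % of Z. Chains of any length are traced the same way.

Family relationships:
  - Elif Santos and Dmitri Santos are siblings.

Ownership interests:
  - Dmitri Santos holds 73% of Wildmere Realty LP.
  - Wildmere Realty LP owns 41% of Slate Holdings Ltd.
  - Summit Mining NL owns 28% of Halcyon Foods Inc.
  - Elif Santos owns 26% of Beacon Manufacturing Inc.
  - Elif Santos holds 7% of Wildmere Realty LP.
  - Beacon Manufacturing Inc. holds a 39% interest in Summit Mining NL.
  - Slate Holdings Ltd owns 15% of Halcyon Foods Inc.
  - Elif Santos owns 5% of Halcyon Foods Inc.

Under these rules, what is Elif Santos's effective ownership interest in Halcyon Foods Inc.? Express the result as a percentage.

By sibling attribution (R1), Elif Santos is treated as also owning Dmitri Santos's interest in Wildmere Realty LP, giving 7% + 73% = 80%.
Chain via Wildmere Realty LP → Slate Holdings Ltd (R3): 80% × 41% × 15% = 4.92% of Halcyon Foods Inc.
Chain via Beacon Manufacturing Inc. → Summit Mining NL (R3): 26% × 39% × 28% = 2.8392% of Halcyon Foods Inc.
Direct interest in Halcyon Foods Inc: 5%.
Aggregating (R2): 4.92% + 2.8392% + 5% = 12.7592%.

12.7592%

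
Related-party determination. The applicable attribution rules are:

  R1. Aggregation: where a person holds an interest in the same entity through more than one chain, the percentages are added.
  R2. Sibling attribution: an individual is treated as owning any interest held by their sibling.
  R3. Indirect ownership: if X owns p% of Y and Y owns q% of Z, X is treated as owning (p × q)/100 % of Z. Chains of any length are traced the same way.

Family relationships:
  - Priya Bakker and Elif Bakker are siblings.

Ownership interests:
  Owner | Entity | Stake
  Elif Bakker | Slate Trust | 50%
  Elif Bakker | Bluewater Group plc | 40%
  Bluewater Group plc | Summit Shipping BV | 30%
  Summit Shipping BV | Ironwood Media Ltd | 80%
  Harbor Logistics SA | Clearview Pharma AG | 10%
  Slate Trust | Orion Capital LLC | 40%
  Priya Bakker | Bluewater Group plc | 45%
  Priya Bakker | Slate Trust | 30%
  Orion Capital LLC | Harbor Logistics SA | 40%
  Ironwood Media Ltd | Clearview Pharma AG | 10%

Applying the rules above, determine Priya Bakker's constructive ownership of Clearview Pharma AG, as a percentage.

By sibling attribution (R2), Priya Bakker is treated as also owning Elif Bakker's interest in Slate Trust, giving 30% + 50% = 80%.
By sibling attribution (R2), Priya Bakker is treated as also owning Elif Bakker's interest in Bluewater Group plc, giving 45% + 40% = 85%.
Chain via Slate Trust → Orion Capital LLC → Harbor Logistics SA (R3): 80% × 40% × 40% × 10% = 1.28% of Clearview Pharma AG.
Chain via Bluewater Group plc → Summit Shipping BV → Ironwood Media Ltd (R3): 85% × 30% × 80% × 10% = 2.04% of Clearview Pharma AG.
Aggregating (R1): 1.28% + 2.04% = 3.32%.

3.32%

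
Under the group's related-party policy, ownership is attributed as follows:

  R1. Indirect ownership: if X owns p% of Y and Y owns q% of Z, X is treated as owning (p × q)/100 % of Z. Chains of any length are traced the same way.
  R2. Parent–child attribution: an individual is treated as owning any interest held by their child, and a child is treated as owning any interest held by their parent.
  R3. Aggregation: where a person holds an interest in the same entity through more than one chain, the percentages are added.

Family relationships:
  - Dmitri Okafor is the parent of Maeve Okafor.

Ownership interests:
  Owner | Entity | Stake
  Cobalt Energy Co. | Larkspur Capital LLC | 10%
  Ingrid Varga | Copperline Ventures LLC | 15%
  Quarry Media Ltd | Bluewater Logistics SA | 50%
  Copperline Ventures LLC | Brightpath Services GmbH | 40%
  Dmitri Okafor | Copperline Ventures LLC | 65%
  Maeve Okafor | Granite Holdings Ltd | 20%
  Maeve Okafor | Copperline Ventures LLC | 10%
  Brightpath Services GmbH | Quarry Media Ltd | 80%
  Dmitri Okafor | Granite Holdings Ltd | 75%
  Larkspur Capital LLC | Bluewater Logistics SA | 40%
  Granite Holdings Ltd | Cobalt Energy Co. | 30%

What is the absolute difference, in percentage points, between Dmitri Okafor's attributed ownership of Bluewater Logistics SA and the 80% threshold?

By parent–child attribution (R2), Dmitri Okafor is treated as also owning Maeve Okafor's interest in Copperline Ventures LLC, giving 65% + 10% = 75%.
By parent–child attribution (R2), Dmitri Okafor is treated as also owning Maeve Okafor's interest in Granite Holdings Ltd, giving 75% + 20% = 95%.
Chain via Copperline Ventures LLC → Brightpath Services GmbH → Quarry Media Ltd (R1): 75% × 40% × 80% × 50% = 12% of Bluewater Logistics SA.
Chain via Granite Holdings Ltd → Cobalt Energy Co. → Larkspur Capital LLC (R1): 95% × 30% × 10% × 40% = 1.14% of Bluewater Logistics SA.
Aggregating (R3): 12% + 1.14% = 13.14%.
13.14% falls short of the 80% threshold by 66.86 percentage points.

66.86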